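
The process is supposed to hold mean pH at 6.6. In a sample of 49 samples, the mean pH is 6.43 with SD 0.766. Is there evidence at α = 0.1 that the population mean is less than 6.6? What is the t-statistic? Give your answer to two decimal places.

-1.55

H0: μ = 6.6; H1: μ < 6.6 (one-sample t-test, left-tailed).
t = (x̄ − μ₀)/(s/√n) = (6.43 − 6.6)/(0.766/√49) = -1.55
df = n − 1 = 48
p-value = P(T ≤ -1.55) ≈ 0.063
Since p ≈ 0.063 < α = 0.1, reject H0; the data support H1.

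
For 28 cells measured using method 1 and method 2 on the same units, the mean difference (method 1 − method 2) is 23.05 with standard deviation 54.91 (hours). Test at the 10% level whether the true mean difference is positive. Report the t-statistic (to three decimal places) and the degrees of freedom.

t = 2.221, df = 27

H0: μ_d = 0; H1: μ_d > 0 (paired t-test on the differences, right-tailed).
t = d̄/(s_d/√n) = 23.05/(54.91/√28) = 2.221
df = n − 1 = 27
p-value = P(T ≥ 2.221) ≈ 0.0175
Since p ≈ 0.0175 < α = 0.1, reject H0; the evidence is statistically significant.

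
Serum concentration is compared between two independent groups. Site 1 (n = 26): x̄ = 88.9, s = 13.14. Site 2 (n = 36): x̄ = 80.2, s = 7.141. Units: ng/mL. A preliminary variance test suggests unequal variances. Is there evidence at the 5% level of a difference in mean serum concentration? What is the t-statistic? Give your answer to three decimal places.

Let group 1 = site 1, group 2 = site 2. H0: μ_1 = μ_2; H1: μ_1 ≠ μ_2 (Welch's two-sample t-test, two-sided).
t = (x̄_1 − x̄_2)/√(s_1²/n_1 + s_2²/n_2) = (88.9 − 80.2)/√(13.14²/26 + 7.141²/36) = 3.065
Welch–Satterthwaite df ≈ 35.64
Two-sided p-value ≈ 0.004
Since p ≈ 0.004 < α = 0.05, reject H0; the data support H1.

3.065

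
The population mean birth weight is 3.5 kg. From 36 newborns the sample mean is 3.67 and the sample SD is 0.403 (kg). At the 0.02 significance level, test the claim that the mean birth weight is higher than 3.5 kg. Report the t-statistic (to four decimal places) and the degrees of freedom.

H0: μ = 3.5; H1: μ > 3.5 (one-sample t-test, right-tailed).
t = (x̄ − μ₀)/(s/√n) = (3.67 − 3.5)/(0.403/√36) = 2.5310
df = n − 1 = 35
p-value = P(T ≥ 2.5310) ≈ 0.0080
Since p ≈ 0.0080 < α = 0.02, reject H0; the data support H1.

t = 2.5310, df = 35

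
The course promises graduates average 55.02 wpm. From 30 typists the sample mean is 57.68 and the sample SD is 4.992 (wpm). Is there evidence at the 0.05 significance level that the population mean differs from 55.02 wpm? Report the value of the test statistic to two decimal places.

H0: μ = 55.02; H1: μ ≠ 55.02 (one-sample t-test, two-sided).
t = (x̄ − μ₀)/(s/√n) = (57.68 − 55.02)/(4.992/√30) = 2.92
df = n − 1 = 29
Two-sided p-value ≈ 0.0067
Since p ≈ 0.0067 < α = 0.05, reject H0; the evidence is statistically significant.

2.92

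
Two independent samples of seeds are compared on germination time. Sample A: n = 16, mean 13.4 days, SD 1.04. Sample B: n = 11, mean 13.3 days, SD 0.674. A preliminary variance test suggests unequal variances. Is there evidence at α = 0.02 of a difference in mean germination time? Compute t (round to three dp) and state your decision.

t = 0.303; fail to reject H0

Let group 1 = sample A, group 2 = sample B. H0: μ_1 = μ_2; H1: μ_1 ≠ μ_2 (Welch's two-sample t-test, two-sided).
t = (x̄_1 − x̄_2)/√(s_1²/n_1 + s_2²/n_2) = (13.4 − 13.3)/√(1.04²/16 + 0.674²/11) = 0.303
Welch–Satterthwaite df ≈ 24.96
Two-sided p-value ≈ 0.764
Since p ≈ 0.764 > α = 0.02, fail to reject H0; the evidence is not statistically significant.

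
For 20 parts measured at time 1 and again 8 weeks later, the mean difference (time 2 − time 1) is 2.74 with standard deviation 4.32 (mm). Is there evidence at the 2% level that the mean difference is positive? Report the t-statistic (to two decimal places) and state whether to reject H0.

t = 2.84; reject H0

H0: μ_d = 0; H1: μ_d > 0 (paired t-test on the differences, right-tailed).
t = d̄/(s_d/√n) = 2.74/(4.32/√20) = 2.84
df = n − 1 = 19
p-value = P(T ≥ 2.84) ≈ 0.005
Since p ≈ 0.005 < α = 0.02, reject H0; the evidence is statistically significant.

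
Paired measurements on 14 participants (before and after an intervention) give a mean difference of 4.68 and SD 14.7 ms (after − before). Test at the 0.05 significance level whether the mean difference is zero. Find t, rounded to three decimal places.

H0: μ_d = 0; H1: μ_d ≠ 0 (paired t-test on the differences, two-sided).
t = d̄/(s_d/√n) = 4.68/(14.7/√14) = 1.191
df = n − 1 = 13
Two-sided p-value ≈ 0.255
Since p ≈ 0.255 > α = 0.05, fail to reject H0; the data do not provide sufficient evidence against H0.

1.191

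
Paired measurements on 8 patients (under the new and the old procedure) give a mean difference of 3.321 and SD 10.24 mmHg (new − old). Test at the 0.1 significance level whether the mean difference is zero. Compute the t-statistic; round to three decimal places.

0.917

H0: μ_d = 0; H1: μ_d ≠ 0 (paired t-test on the differences, two-sided).
t = d̄/(s_d/√n) = 3.321/(10.24/√8) = 0.917
df = n − 1 = 7
Two-sided p-value ≈ 0.3895
Since p ≈ 0.3895 > α = 0.1, fail to reject H0; the evidence is not statistically significant.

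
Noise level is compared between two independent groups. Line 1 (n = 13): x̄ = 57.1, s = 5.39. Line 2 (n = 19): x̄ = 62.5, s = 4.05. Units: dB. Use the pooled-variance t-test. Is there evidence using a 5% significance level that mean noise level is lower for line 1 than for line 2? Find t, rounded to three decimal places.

Let group 1 = line 1, group 2 = line 2. H0: μ_1 = μ_2; H1: μ_1 < μ_2 (two-sample pooled-variance t-test, left-tailed).
s_p² = [(13−1)·5.39² + (19−1)·4.05²]/(13+19−2) = 21.4623
t = (57.1 − 62.5)/√[21.4623·(1/13 + 1/19)] = -3.238
df = n₁ + n₂ − 2 = 30
p-value = P(T ≤ -3.238) ≈ 0.001
Since p ≈ 0.001 < α = 0.05, reject H0; the evidence is statistically significant.

-3.238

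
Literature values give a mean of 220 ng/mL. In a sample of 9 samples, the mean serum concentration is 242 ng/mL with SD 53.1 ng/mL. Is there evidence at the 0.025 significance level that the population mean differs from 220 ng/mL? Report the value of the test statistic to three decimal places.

H0: μ = 220; H1: μ ≠ 220 (one-sample t-test, two-sided).
t = (x̄ − μ₀)/(s/√n) = (242 − 220)/(53.1/√9) = 1.243
df = n − 1 = 8
Two-sided p-value ≈ 0.2491
Since p ≈ 0.2491 > α = 0.025, fail to reject H0; the evidence is not statistically significant.

1.243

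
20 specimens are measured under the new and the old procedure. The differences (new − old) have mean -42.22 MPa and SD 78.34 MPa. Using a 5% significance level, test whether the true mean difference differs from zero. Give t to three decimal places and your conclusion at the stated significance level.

t = -2.410; reject H0

H0: μ_d = 0; H1: μ_d ≠ 0 (paired t-test on the differences, two-sided).
t = d̄/(s_d/√n) = -42.22/(78.34/√20) = -2.410
df = n − 1 = 19
Two-sided p-value ≈ 0.026
Since p ≈ 0.026 < α = 0.05, reject H0; the data support H1.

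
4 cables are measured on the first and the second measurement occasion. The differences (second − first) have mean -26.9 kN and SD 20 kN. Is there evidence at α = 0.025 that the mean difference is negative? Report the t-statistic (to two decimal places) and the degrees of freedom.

H0: μ_d = 0; H1: μ_d < 0 (paired t-test on the differences, left-tailed).
t = d̄/(s_d/√n) = -26.9/(20/√4) = -2.69
df = n − 1 = 3
p-value = P(T ≤ -2.69) ≈ 0.037
Since p ≈ 0.037 > α = 0.025, fail to reject H0; the evidence is not statistically significant.

t = -2.69, df = 3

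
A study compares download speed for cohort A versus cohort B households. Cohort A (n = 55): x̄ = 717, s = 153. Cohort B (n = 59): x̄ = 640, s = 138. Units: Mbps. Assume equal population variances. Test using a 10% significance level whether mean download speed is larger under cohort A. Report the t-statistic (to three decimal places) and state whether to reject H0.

t = 2.825; reject H0

Let group 1 = cohort A, group 2 = cohort B. H0: μ_1 = μ_2; H1: μ_1 > μ_2 (two-sample pooled-variance t-test, right-tailed).
s_p² = [(55−1)·153² + (59−1)·138²]/(55+59−2) = 21148.6
t = (717 − 640)/√[21148.6·(1/55 + 1/59)] = 2.825
df = n₁ + n₂ − 2 = 112
p-value = P(T ≥ 2.825) ≈ 0.003
Since p ≈ 0.003 < α = 0.1, reject H0; the data support H1.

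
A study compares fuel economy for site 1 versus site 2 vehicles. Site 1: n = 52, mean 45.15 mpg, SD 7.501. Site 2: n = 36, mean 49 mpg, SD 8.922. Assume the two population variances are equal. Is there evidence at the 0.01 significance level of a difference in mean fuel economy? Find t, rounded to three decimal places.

-2.190

Let group 1 = site 1, group 2 = site 2. H0: μ_1 = μ_2; H1: μ_1 ≠ μ_2 (two-sample pooled-variance t-test, two-sided).
s_p² = [(52−1)·7.501² + (36−1)·8.922²]/(52+36−2) = 65.7627
t = (45.15 − 49)/√[65.7627·(1/52 + 1/36)] = -2.190
df = n₁ + n₂ − 2 = 86
Two-sided p-value ≈ 0.0313
Since p ≈ 0.0313 > α = 0.01, fail to reject H0; the data do not provide sufficient evidence against H0.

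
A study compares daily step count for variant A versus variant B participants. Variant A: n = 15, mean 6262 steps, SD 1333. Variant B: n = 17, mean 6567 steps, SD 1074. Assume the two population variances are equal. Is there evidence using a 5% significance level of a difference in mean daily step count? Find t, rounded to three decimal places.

-0.716

Let group 1 = variant A, group 2 = variant B. H0: μ_1 = μ_2; H1: μ_1 ≠ μ_2 (two-sample pooled-variance t-test, two-sided).
s_p² = [(15−1)·1333² + (17−1)·1074²]/(15+17−2) = 1444400
t = (6262 − 6567)/√[1444400·(1/15 + 1/17)] = -0.716
df = n₁ + n₂ − 2 = 30
Two-sided p-value ≈ 0.4793
Since p ≈ 0.4793 > α = 0.05, fail to reject H0; the data do not provide sufficient evidence against H0.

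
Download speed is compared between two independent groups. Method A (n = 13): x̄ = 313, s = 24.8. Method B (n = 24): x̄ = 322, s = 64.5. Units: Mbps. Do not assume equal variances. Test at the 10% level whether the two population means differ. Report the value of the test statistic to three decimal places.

Let group 1 = method A, group 2 = method B. H0: μ_1 = μ_2; H1: μ_1 ≠ μ_2 (Welch's two-sample t-test, two-sided).
t = (x̄_1 − x̄_2)/√(s_1²/n_1 + s_2²/n_2) = (313 − 322)/√(24.8²/13 + 64.5²/24) = -0.606
Welch–Satterthwaite df ≈ 32.61
Two-sided p-value ≈ 0.5488
Since p ≈ 0.5488 > α = 0.1, fail to reject H0; the evidence is not statistically significant.

-0.606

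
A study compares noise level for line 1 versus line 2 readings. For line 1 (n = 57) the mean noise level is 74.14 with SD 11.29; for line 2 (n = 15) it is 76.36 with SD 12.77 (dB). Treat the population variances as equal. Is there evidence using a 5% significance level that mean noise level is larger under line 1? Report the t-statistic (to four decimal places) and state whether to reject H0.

Let group 1 = line 1, group 2 = line 2. H0: μ_1 = μ_2; H1: μ_1 > μ_2 (two-sample pooled-variance t-test, right-tailed).
s_p² = [(57−1)·11.29² + (15−1)·12.77²]/(57+15−2) = 134.586
t = (74.14 − 76.36)/√[134.586·(1/57 + 1/15)] = -0.6594
df = n₁ + n₂ − 2 = 70
p-value = P(T ≥ -0.6594) ≈ 0.744
Since p ≈ 0.744 > α = 0.05, fail to reject H0; the evidence is not statistically significant.

t = -0.6594; fail to reject H0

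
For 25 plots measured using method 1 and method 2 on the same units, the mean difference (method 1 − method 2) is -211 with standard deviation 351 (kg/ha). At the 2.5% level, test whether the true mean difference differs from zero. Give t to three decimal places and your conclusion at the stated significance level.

H0: μ_d = 0; H1: μ_d ≠ 0 (paired t-test on the differences, two-sided).
t = d̄/(s_d/√n) = -211/(351/√25) = -3.006
df = n − 1 = 24
Two-sided p-value ≈ 0.0061
Since p ≈ 0.0061 < α = 0.025, reject H0; the evidence is statistically significant.

t = -3.006; reject H0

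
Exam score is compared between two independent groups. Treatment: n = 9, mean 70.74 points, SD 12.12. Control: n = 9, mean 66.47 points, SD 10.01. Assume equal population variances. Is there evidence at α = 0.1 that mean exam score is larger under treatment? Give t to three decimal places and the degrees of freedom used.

t = 0.815, df = 16

Let group 1 = treatment, group 2 = control. H0: μ_1 = μ_2; H1: μ_1 > μ_2 (two-sample pooled-variance t-test, right-tailed).
s_p² = [(9−1)·12.12² + (9−1)·10.01²]/(9+9−2) = 123.547
t = (70.74 − 66.47)/√[123.547·(1/9 + 1/9)] = 0.815
df = n₁ + n₂ − 2 = 16
p-value = P(T ≥ 0.815) ≈ 0.214
Since p ≈ 0.214 > α = 0.1, fail to reject H0; the evidence is not statistically significant.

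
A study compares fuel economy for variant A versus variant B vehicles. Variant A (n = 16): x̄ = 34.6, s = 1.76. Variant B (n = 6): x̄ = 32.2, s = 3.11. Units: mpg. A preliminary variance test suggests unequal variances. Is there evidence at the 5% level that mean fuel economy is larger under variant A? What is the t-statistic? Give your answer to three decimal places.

1.786

Let group 1 = variant A, group 2 = variant B. H0: μ_1 = μ_2; H1: μ_1 > μ_2 (Welch's two-sample t-test, right-tailed).
t = (x̄_1 − x̄_2)/√(s_1²/n_1 + s_2²/n_2) = (34.6 − 32.2)/√(1.76²/16 + 3.11²/6) = 1.786
Welch–Satterthwaite df ≈ 6.24
p-value = P(T ≥ 1.786) ≈ 0.0612
Since p ≈ 0.0612 > α = 0.05, fail to reject H0; the data do not provide sufficient evidence against H0.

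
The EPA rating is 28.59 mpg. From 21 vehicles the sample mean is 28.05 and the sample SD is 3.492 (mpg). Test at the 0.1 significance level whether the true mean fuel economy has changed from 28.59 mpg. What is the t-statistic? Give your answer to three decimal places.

-0.709

H0: μ = 28.59; H1: μ ≠ 28.59 (one-sample t-test, two-sided).
t = (x̄ − μ₀)/(s/√n) = (28.05 − 28.59)/(3.492/√21) = -0.709
df = n − 1 = 20
Two-sided p-value ≈ 0.4867
Since p ≈ 0.4867 > α = 0.1, fail to reject H0; the evidence is not statistically significant.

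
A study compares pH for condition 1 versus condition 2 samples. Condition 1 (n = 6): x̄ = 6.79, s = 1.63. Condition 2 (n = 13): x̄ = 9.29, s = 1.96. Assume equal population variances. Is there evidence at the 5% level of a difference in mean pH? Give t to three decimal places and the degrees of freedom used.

t = -2.710, df = 17

Let group 1 = condition 1, group 2 = condition 2. H0: μ_1 = μ_2; H1: μ_1 ≠ μ_2 (two-sample pooled-variance t-test, two-sided).
s_p² = [(6−1)·1.63² + (13−1)·1.96²]/(6+13−2) = 3.49316
t = (6.79 − 9.29)/√[3.49316·(1/6 + 1/13)] = -2.710
df = n₁ + n₂ − 2 = 17
Two-sided p-value ≈ 0.015
Since p ≈ 0.015 < α = 0.05, reject H0; the data support H1.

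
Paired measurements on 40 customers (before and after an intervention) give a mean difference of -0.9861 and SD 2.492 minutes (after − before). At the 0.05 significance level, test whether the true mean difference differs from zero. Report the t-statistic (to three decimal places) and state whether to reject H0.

H0: μ_d = 0; H1: μ_d ≠ 0 (paired t-test on the differences, two-sided).
t = d̄/(s_d/√n) = -0.9861/(2.492/√40) = -2.503
df = n − 1 = 39
Two-sided p-value ≈ 0.017
Since p ≈ 0.017 < α = 0.05, reject H0; the evidence is statistically significant.

t = -2.503; reject H0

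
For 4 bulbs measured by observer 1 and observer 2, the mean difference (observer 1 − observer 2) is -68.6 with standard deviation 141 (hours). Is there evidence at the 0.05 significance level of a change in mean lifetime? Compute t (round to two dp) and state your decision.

t = -0.97; fail to reject H0

H0: μ_d = 0; H1: μ_d ≠ 0 (paired t-test on the differences, two-sided).
t = d̄/(s_d/√n) = -68.6/(141/√4) = -0.97
df = n − 1 = 3
Two-sided p-value ≈ 0.4023
Since p ≈ 0.4023 > α = 0.05, fail to reject H0; the data do not provide sufficient evidence against H0.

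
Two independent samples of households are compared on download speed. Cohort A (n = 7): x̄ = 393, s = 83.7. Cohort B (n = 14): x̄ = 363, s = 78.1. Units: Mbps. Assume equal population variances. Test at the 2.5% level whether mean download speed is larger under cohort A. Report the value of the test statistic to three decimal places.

Let group 1 = cohort A, group 2 = cohort B. H0: μ_1 = μ_2; H1: μ_1 > μ_2 (two-sample pooled-variance t-test, right-tailed).
s_p² = [(7−1)·83.7² + (14−1)·78.1²]/(7+14−2) = 6385.74
t = (393 − 363)/√[6385.74·(1/7 + 1/14)] = 0.811
df = n₁ + n₂ − 2 = 19
p-value = P(T ≥ 0.811) ≈ 0.2137
Since p ≈ 0.2137 > α = 0.025, fail to reject H0; the evidence is not statistically significant.

0.811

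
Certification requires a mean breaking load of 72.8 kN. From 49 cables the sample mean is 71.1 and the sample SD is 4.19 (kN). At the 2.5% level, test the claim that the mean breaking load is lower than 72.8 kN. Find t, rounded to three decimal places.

H0: μ = 72.8; H1: μ < 72.8 (one-sample t-test, left-tailed).
t = (x̄ − μ₀)/(s/√n) = (71.1 − 72.8)/(4.19/√49) = -2.840
df = n − 1 = 48
p-value = P(T ≤ -2.840) ≈ 0.0033
Since p ≈ 0.0033 < α = 0.025, reject H0; the evidence is statistically significant.

-2.840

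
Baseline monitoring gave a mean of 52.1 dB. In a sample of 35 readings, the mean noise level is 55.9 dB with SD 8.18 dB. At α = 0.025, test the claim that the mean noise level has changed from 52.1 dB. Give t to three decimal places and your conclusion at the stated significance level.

t = 2.748; reject H0

H0: μ = 52.1; H1: μ ≠ 52.1 (one-sample t-test, two-sided).
t = (x̄ − μ₀)/(s/√n) = (55.9 − 52.1)/(8.18/√35) = 2.748
df = n − 1 = 34
Two-sided p-value ≈ 0.0095
Since p ≈ 0.0095 < α = 0.025, reject H0; the data support H1.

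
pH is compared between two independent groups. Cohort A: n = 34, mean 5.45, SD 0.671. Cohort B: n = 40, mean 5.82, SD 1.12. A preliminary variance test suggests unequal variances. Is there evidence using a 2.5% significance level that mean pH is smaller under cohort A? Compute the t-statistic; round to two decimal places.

-1.75

Let group 1 = cohort A, group 2 = cohort B. H0: μ_1 = μ_2; H1: μ_1 < μ_2 (Welch's two-sample t-test, left-tailed).
t = (x̄_1 − x̄_2)/√(s_1²/n_1 + s_2²/n_2) = (5.45 − 5.82)/√(0.671²/34 + 1.12²/40) = -1.75
Welch–Satterthwaite df ≈ 65.16
p-value = P(T ≤ -1.75) ≈ 0.042
Since p ≈ 0.042 > α = 0.025, fail to reject H0; the data do not provide sufficient evidence against H0.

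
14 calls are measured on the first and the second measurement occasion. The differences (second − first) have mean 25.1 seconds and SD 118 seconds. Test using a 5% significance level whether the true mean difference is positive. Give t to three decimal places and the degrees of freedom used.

H0: μ_d = 0; H1: μ_d > 0 (paired t-test on the differences, right-tailed).
t = d̄/(s_d/√n) = 25.1/(118/√14) = 0.796
df = n − 1 = 13
p-value = P(T ≥ 0.796) ≈ 0.2202
Since p ≈ 0.2202 > α = 0.05, fail to reject H0; the data do not provide sufficient evidence against H0.

t = 0.796, df = 13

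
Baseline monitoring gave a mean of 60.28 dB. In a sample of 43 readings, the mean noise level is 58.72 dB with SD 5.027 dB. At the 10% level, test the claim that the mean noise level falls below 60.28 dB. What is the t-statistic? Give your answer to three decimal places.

H0: μ = 60.28; H1: μ < 60.28 (one-sample t-test, left-tailed).
t = (x̄ − μ₀)/(s/√n) = (58.72 − 60.28)/(5.027/√43) = -2.035
df = n − 1 = 42
p-value = P(T ≤ -2.035) ≈ 0.0241
Since p ≈ 0.0241 < α = 0.1, reject H0; the evidence is statistically significant.

-2.035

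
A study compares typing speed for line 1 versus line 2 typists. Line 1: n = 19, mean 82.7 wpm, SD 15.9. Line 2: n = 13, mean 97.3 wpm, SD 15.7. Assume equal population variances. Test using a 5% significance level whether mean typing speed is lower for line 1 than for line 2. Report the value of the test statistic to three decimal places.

Let group 1 = line 1, group 2 = line 2. H0: μ_1 = μ_2; H1: μ_1 < μ_2 (two-sample pooled-variance t-test, left-tailed).
s_p² = [(19−1)·15.9² + (13−1)·15.7²]/(19+13−2) = 250.282
t = (82.7 − 97.3)/√[250.282·(1/19 + 1/13)] = -2.564
df = n₁ + n₂ − 2 = 30
p-value = P(T ≤ -2.564) ≈ 0.0078
Since p ≈ 0.0078 < α = 0.05, reject H0; the evidence is statistically significant.

-2.564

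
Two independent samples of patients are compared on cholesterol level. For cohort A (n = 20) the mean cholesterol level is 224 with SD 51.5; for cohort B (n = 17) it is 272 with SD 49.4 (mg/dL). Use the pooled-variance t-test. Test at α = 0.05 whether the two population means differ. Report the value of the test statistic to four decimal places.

-2.8784

Let group 1 = cohort A, group 2 = cohort B. H0: μ_1 = μ_2; H1: μ_1 ≠ μ_2 (two-sample pooled-variance t-test, two-sided).
s_p² = [(20−1)·51.5² + (17−1)·49.4²]/(20+17−2) = 2555.39
t = (224 − 272)/√[2555.39·(1/20 + 1/17)] = -2.8784
df = n₁ + n₂ − 2 = 35
Two-sided p-value ≈ 0.007
Since p ≈ 0.007 < α = 0.05, reject H0; the evidence is statistically significant.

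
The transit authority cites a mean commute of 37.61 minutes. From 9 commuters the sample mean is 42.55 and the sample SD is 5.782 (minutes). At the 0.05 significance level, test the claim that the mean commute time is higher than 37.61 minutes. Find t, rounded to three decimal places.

H0: μ = 37.61; H1: μ > 37.61 (one-sample t-test, right-tailed).
t = (x̄ − μ₀)/(s/√n) = (42.55 − 37.61)/(5.782/√9) = 2.563
df = n − 1 = 8
p-value = P(T ≥ 2.563) ≈ 0.017
Since p ≈ 0.017 < α = 0.05, reject H0; the data support H1.

2.563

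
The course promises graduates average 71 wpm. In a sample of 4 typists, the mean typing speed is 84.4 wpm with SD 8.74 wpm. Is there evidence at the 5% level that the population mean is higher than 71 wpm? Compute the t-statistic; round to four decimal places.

3.0664

H0: μ = 71; H1: μ > 71 (one-sample t-test, right-tailed).
t = (x̄ − μ₀)/(s/√n) = (84.4 − 71)/(8.74/√4) = 3.0664
df = n − 1 = 3
p-value = P(T ≥ 3.0664) ≈ 0.027
Since p ≈ 0.027 < α = 0.05, reject H0; the data support H1.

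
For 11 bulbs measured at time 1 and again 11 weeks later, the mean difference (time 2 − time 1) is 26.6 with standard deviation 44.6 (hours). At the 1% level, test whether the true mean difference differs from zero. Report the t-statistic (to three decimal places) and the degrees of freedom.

t = 1.978, df = 10

H0: μ_d = 0; H1: μ_d ≠ 0 (paired t-test on the differences, two-sided).
t = d̄/(s_d/√n) = 26.6/(44.6/√11) = 1.978
df = n − 1 = 10
Two-sided p-value ≈ 0.076
Since p ≈ 0.076 > α = 0.01, fail to reject H0; the evidence is not statistically significant.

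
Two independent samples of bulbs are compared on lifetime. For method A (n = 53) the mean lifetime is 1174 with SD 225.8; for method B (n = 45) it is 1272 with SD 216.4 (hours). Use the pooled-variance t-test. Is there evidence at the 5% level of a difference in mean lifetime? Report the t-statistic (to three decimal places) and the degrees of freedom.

Let group 1 = method A, group 2 = method B. H0: μ_1 = μ_2; H1: μ_1 ≠ μ_2 (two-sample pooled-variance t-test, two-sided).
s_p² = [(53−1)·225.8² + (45−1)·216.4²]/(53+45−2) = 49080.5
t = (1174 − 1272)/√[49080.5·(1/53 + 1/45)] = -2.182
df = n₁ + n₂ − 2 = 96
Two-sided p-value ≈ 0.0315
Since p ≈ 0.0315 < α = 0.05, reject H0; the data support H1.

t = -2.182, df = 96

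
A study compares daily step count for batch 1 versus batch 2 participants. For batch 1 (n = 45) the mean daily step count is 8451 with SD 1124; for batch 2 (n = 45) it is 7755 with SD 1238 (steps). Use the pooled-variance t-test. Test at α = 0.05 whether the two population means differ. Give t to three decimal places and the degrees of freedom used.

t = 2.792, df = 88

Let group 1 = batch 1, group 2 = batch 2. H0: μ_1 = μ_2; H1: μ_1 ≠ μ_2 (two-sample pooled-variance t-test, two-sided).
s_p² = [(45−1)·1124² + (45−1)·1238²]/(45+45−2) = 1398010
t = (8451 − 7755)/√[1398010·(1/45 + 1/45)] = 2.792
df = n₁ + n₂ − 2 = 88
Two-sided p-value ≈ 0.006
Since p ≈ 0.006 < α = 0.05, reject H0; the data support H1.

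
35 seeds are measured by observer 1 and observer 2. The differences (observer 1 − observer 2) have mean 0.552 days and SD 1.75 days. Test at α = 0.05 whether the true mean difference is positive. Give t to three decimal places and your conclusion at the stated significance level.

t = 1.866; reject H0

H0: μ_d = 0; H1: μ_d > 0 (paired t-test on the differences, right-tailed).
t = d̄/(s_d/√n) = 0.552/(1.75/√35) = 1.866
df = n − 1 = 34
p-value = P(T ≥ 1.866) ≈ 0.0353
Since p ≈ 0.0353 < α = 0.05, reject H0; the data support H1.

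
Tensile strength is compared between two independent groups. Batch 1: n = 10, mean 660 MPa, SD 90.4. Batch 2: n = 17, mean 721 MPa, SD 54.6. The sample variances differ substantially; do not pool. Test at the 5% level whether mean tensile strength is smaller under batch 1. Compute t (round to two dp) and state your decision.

Let group 1 = batch 1, group 2 = batch 2. H0: μ_1 = μ_2; H1: μ_1 < μ_2 (Welch's two-sample t-test, left-tailed).
t = (x̄_1 − x̄_2)/√(s_1²/n_1 + s_2²/n_2) = (660 − 721)/√(90.4²/10 + 54.6²/17) = -1.94
Welch–Satterthwaite df ≈ 12.94
p-value = P(T ≤ -1.94) ≈ 0.0375
Since p ≈ 0.0375 < α = 0.05, reject H0; the data support H1.

t = -1.94; reject H0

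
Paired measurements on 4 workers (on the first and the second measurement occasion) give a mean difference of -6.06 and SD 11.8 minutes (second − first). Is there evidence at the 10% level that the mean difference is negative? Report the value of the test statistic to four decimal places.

H0: μ_d = 0; H1: μ_d < 0 (paired t-test on the differences, left-tailed).
t = d̄/(s_d/√n) = -6.06/(11.8/√4) = -1.0271
df = n − 1 = 3
p-value = P(T ≤ -1.0271) ≈ 0.190
Since p ≈ 0.190 > α = 0.1, fail to reject H0; the evidence is not statistically significant.

-1.0271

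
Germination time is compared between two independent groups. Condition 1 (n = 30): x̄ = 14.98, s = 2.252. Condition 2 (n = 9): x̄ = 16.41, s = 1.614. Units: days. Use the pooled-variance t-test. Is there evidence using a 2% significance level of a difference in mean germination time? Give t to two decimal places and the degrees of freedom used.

t = -1.77, df = 37

Let group 1 = condition 1, group 2 = condition 2. H0: μ_1 = μ_2; H1: μ_1 ≠ μ_2 (two-sample pooled-variance t-test, two-sided).
s_p² = [(30−1)·2.252² + (9−1)·1.614²]/(30+9−2) = 4.5382
t = (14.98 − 16.41)/√[4.5382·(1/30 + 1/9)] = -1.77
df = n₁ + n₂ − 2 = 37
Two-sided p-value ≈ 0.0856
Since p ≈ 0.0856 > α = 0.02, fail to reject H0; the evidence is not statistically significant.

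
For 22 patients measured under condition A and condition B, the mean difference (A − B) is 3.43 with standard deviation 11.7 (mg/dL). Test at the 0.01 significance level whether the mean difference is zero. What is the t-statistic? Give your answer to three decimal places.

H0: μ_d = 0; H1: μ_d ≠ 0 (paired t-test on the differences, two-sided).
t = d̄/(s_d/√n) = 3.43/(11.7/√22) = 1.375
df = n − 1 = 21
Two-sided p-value ≈ 0.184
Since p ≈ 0.184 > α = 0.01, fail to reject H0; the data do not provide sufficient evidence against H0.

1.375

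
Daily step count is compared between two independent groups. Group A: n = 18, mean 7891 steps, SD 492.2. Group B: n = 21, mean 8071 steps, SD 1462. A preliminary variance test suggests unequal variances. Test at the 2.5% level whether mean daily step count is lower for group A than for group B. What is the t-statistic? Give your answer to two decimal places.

Let group 1 = group A, group 2 = group B. H0: μ_1 = μ_2; H1: μ_1 < μ_2 (Welch's two-sample t-test, left-tailed).
t = (x̄_1 − x̄_2)/√(s_1²/n_1 + s_2²/n_2) = (7891 − 8071)/√(492.2²/18 + 1462²/21) = -0.53
Welch–Satterthwaite df ≈ 25.12
p-value = P(T ≤ -0.53) ≈ 0.300
Since p ≈ 0.300 > α = 0.025, fail to reject H0; the evidence is not statistically significant.

-0.53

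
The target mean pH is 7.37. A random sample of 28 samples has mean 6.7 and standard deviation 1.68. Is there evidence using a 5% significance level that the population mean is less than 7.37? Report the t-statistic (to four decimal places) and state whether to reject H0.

H0: μ = 7.37; H1: μ < 7.37 (one-sample t-test, left-tailed).
t = (x̄ − μ₀)/(s/√n) = (6.7 − 7.37)/(1.68/√28) = -2.1103
df = n − 1 = 27
p-value = P(T ≤ -2.1103) ≈ 0.0221
Since p ≈ 0.0221 < α = 0.05, reject H0; the data support H1.

t = -2.1103; reject H0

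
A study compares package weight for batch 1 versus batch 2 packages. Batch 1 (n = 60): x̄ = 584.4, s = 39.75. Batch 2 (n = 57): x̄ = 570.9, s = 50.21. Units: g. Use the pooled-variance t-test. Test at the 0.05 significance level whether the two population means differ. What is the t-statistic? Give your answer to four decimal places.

Let group 1 = batch 1, group 2 = batch 2. H0: μ_1 = μ_2; H1: μ_1 ≠ μ_2 (two-sample pooled-variance t-test, two-sided).
s_p² = [(60−1)·39.75² + (57−1)·50.21²]/(60+57−2) = 2038.28
t = (584.4 − 570.9)/√[2038.28·(1/60 + 1/57)] = 1.6167
df = n₁ + n₂ − 2 = 115
Two-sided p-value ≈ 0.109
Since p ≈ 0.109 > α = 0.05, fail to reject H0; the evidence is not statistically significant.

1.6167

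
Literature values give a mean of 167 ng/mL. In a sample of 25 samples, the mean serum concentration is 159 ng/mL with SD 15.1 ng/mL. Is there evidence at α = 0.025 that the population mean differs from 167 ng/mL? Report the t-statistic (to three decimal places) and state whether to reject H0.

H0: μ = 167; H1: μ ≠ 167 (one-sample t-test, two-sided).
t = (x̄ − μ₀)/(s/√n) = (159 − 167)/(15.1/√25) = -2.649
df = n − 1 = 24
Two-sided p-value ≈ 0.0141
Since p ≈ 0.0141 < α = 0.025, reject H0; the data support H1.

t = -2.649; reject H0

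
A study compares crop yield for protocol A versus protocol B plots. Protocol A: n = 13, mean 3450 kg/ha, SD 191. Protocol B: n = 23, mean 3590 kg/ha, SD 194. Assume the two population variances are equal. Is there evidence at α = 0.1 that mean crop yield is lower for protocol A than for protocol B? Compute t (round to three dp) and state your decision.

Let group 1 = protocol A, group 2 = protocol B. H0: μ_1 = μ_2; H1: μ_1 < μ_2 (two-sample pooled-variance t-test, left-tailed).
s_p² = [(13−1)·191² + (23−1)·194²]/(13+23−2) = 37228.4
t = (3450 − 3590)/√[37228.4·(1/13 + 1/23)] = -2.091
df = n₁ + n₂ − 2 = 34
p-value = P(T ≤ -2.091) ≈ 0.0220
Since p ≈ 0.0220 < α = 0.1, reject H0; the evidence is statistically significant.

t = -2.091; reject H0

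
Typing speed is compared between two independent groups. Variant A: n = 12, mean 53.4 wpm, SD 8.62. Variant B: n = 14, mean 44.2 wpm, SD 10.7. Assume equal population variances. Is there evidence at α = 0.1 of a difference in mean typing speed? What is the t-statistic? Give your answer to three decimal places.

Let group 1 = variant A, group 2 = variant B. H0: μ_1 = μ_2; H1: μ_1 ≠ μ_2 (two-sample pooled-variance t-test, two-sided).
s_p² = [(12−1)·8.62² + (14−1)·10.7²]/(12+14−2) = 96.0716
t = (53.4 − 44.2)/√[96.0716·(1/12 + 1/14)] = 2.386
df = n₁ + n₂ − 2 = 24
Two-sided p-value ≈ 0.025
Since p ≈ 0.025 < α = 0.1, reject H0; the data support H1.

2.386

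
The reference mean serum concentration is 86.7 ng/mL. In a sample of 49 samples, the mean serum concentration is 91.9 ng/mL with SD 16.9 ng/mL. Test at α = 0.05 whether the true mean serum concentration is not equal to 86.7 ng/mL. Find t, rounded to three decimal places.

2.154

H0: μ = 86.7; H1: μ ≠ 86.7 (one-sample t-test, two-sided).
t = (x̄ − μ₀)/(s/√n) = (91.9 − 86.7)/(16.9/√49) = 2.154
df = n − 1 = 48
Two-sided p-value ≈ 0.036
Since p ≈ 0.036 < α = 0.05, reject H0; the evidence is statistically significant.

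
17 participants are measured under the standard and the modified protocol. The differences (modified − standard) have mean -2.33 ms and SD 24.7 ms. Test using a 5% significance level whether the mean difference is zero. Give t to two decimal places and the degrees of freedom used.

t = -0.39, df = 16

H0: μ_d = 0; H1: μ_d ≠ 0 (paired t-test on the differences, two-sided).
t = d̄/(s_d/√n) = -2.33/(24.7/√17) = -0.39
df = n − 1 = 16
Two-sided p-value ≈ 0.702
Since p ≈ 0.702 > α = 0.05, fail to reject H0; the data do not provide sufficient evidence against H0.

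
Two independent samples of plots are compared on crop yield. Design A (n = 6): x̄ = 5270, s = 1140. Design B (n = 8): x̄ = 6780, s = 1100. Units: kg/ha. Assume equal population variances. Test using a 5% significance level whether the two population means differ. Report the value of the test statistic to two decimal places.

Let group 1 = design A, group 2 = design B. H0: μ_1 = μ_2; H1: μ_1 ≠ μ_2 (two-sample pooled-variance t-test, two-sided).
s_p² = [(6−1)·1140² + (8−1)·1100²]/(6+8−2) = 1247330
t = (5270 − 6780)/√[1247330·(1/6 + 1/8)] = -2.50
df = n₁ + n₂ − 2 = 12
Two-sided p-value ≈ 0.0277
Since p ≈ 0.0277 < α = 0.05, reject H0; the evidence is statistically significant.

-2.50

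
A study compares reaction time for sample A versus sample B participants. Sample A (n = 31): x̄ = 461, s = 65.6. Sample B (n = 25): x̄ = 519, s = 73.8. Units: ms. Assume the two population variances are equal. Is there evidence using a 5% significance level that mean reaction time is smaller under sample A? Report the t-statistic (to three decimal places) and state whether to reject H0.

Let group 1 = sample A, group 2 = sample B. H0: μ_1 = μ_2; H1: μ_1 < μ_2 (two-sample pooled-variance t-test, left-tailed).
s_p² = [(31−1)·65.6² + (25−1)·73.8²]/(31+25−2) = 4811.4
t = (461 − 519)/√[4811.4·(1/31 + 1/25)] = -3.111
df = n₁ + n₂ − 2 = 54
p-value = P(T ≤ -3.111) ≈ 0.0015
Since p ≈ 0.0015 < α = 0.05, reject H0; the evidence is statistically significant.

t = -3.111; reject H0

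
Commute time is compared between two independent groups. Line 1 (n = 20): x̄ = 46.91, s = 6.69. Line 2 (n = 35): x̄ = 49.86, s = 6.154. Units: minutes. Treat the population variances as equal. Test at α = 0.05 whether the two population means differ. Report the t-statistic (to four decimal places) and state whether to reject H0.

t = -1.6570; fail to reject H0

Let group 1 = line 1, group 2 = line 2. H0: μ_1 = μ_2; H1: μ_1 ≠ μ_2 (two-sample pooled-variance t-test, two-sided).
s_p² = [(20−1)·6.69² + (35−1)·6.154²]/(20+35−2) = 40.3397
t = (46.91 − 49.86)/√[40.3397·(1/20 + 1/35)] = -1.6570
df = n₁ + n₂ − 2 = 53
Two-sided p-value ≈ 0.103
Since p ≈ 0.103 > α = 0.05, fail to reject H0; the data do not provide sufficient evidence against H0.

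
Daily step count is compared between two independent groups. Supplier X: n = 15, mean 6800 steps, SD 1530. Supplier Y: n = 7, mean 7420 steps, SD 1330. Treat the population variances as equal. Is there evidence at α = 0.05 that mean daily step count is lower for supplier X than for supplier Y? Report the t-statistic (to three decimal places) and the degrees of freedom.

t = -0.920, df = 20

Let group 1 = supplier X, group 2 = supplier Y. H0: μ_1 = μ_2; H1: μ_1 < μ_2 (two-sample pooled-variance t-test, left-tailed).
s_p² = [(15−1)·1530² + (7−1)·1330²]/(15+7−2) = 2169300
t = (6800 − 7420)/√[2169300·(1/15 + 1/7)] = -0.920
df = n₁ + n₂ − 2 = 20
p-value = P(T ≤ -0.920) ≈ 0.184
Since p ≈ 0.184 > α = 0.05, fail to reject H0; the data do not provide sufficient evidence against H0.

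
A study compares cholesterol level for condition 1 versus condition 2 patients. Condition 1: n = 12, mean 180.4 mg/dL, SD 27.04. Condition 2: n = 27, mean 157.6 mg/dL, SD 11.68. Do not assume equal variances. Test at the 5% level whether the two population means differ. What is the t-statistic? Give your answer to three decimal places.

2.807

Let group 1 = condition 1, group 2 = condition 2. H0: μ_1 = μ_2; H1: μ_1 ≠ μ_2 (Welch's two-sample t-test, two-sided).
t = (x̄_1 − x̄_2)/√(s_1²/n_1 + s_2²/n_2) = (180.4 − 157.6)/√(27.04²/12 + 11.68²/27) = 2.807
Welch–Satterthwaite df ≈ 12.86
Two-sided p-value ≈ 0.015
Since p ≈ 0.015 < α = 0.05, reject H0; the data support H1.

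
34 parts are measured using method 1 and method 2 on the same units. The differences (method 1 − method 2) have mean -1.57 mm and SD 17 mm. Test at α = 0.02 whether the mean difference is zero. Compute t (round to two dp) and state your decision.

H0: μ_d = 0; H1: μ_d ≠ 0 (paired t-test on the differences, two-sided).
t = d̄/(s_d/√n) = -1.57/(17/√34) = -0.54
df = n − 1 = 33
Two-sided p-value ≈ 0.5938
Since p ≈ 0.5938 > α = 0.02, fail to reject H0; the evidence is not statistically significant.

t = -0.54; fail to reject H0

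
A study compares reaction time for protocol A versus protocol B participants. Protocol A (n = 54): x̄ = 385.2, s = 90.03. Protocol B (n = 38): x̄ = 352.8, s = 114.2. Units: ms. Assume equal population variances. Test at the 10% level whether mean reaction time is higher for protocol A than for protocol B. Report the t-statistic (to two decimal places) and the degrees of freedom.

t = 1.52, df = 90

Let group 1 = protocol A, group 2 = protocol B. H0: μ_1 = μ_2; H1: μ_1 > μ_2 (two-sample pooled-variance t-test, right-tailed).
s_p² = [(54−1)·90.03² + (38−1)·114.2²]/(54+38−2) = 10134.7
t = (385.2 − 352.8)/√[10134.7·(1/54 + 1/38)] = 1.52
df = n₁ + n₂ − 2 = 90
p-value = P(T ≥ 1.52) ≈ 0.0660
Since p ≈ 0.0660 < α = 0.1, reject H0; the evidence is statistically significant.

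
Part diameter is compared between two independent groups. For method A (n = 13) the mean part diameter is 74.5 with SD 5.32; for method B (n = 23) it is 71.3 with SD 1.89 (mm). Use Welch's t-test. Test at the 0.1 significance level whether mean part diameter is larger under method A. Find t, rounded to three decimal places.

2.095

Let group 1 = method A, group 2 = method B. H0: μ_1 = μ_2; H1: μ_1 > μ_2 (Welch's two-sample t-test, right-tailed).
t = (x̄_1 − x̄_2)/√(s_1²/n_1 + s_2²/n_2) = (74.5 − 71.3)/√(5.32²/13 + 1.89²/23) = 2.095
Welch–Satterthwaite df ≈ 13.74
p-value = P(T ≥ 2.095) ≈ 0.028
Since p ≈ 0.028 < α = 0.1, reject H0; the evidence is statistically significant.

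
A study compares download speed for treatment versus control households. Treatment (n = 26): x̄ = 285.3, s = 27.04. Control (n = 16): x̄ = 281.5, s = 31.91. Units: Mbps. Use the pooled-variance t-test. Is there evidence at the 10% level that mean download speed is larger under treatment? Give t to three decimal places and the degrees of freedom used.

Let group 1 = treatment, group 2 = control. H0: μ_1 = μ_2; H1: μ_1 > μ_2 (two-sample pooled-variance t-test, right-tailed).
s_p² = [(26−1)·27.04² + (16−1)·31.91²]/(26+16−2) = 838.819
t = (285.3 − 281.5)/√[838.819·(1/26 + 1/16)] = 0.413
df = n₁ + n₂ − 2 = 40
p-value = P(T ≥ 0.413) ≈ 0.3409
Since p ≈ 0.3409 > α = 0.1, fail to reject H0; the data do not provide sufficient evidence against H0.

t = 0.413, df = 40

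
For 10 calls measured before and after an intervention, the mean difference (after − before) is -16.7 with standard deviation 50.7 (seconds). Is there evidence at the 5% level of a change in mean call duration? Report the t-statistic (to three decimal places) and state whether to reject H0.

t = -1.042; fail to reject H0

H0: μ_d = 0; H1: μ_d ≠ 0 (paired t-test on the differences, two-sided).
t = d̄/(s_d/√n) = -16.7/(50.7/√10) = -1.042
df = n − 1 = 9
Two-sided p-value ≈ 0.325
Since p ≈ 0.325 > α = 0.05, fail to reject H0; the evidence is not statistically significant.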